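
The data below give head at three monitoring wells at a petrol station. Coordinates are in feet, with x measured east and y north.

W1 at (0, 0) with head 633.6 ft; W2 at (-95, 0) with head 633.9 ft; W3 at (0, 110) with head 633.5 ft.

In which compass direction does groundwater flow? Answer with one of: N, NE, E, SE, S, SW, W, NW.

E

∂h/∂x = (633.9 − 633.6) / (-95 − 0) = -0.003158
∂h/∂y = (633.5 − 633.6) / (110 − 0) = -0.0009091
Flow = −∇h = (+0.003158 east, +0.0009091 north), which points east.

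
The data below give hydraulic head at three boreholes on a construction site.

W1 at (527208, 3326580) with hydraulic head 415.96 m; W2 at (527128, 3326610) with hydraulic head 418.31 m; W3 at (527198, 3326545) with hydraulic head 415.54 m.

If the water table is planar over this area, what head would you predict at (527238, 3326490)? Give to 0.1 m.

Differences from W1: to W2 (Δx, Δy, Δh) = (-80, 30, +2.35); to W3 = (-10, -35, -0.42).
Determinant of the coordinate differences = (-80)·(-35) − (-10)·30 = 3100.
∂h/∂x = [(+2.35)·(-35) − (-0.42)·30] / 3100 = -0.02247
∂h/∂y = [(-80)·(-0.42) − (-10)·(+2.35)] / 3100 = +0.01842
h(527238, 3326490) = 415.96 + (-0.02247)·(30) + (+0.01842)·(-90) = 415.96 -0.674 -1.658 = 413.628 m.

413.6 m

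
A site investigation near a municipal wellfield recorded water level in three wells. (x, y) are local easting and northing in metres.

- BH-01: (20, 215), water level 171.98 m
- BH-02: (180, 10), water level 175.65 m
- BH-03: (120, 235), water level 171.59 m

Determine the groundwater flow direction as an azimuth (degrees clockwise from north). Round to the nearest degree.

001°

Three-point gradient (reference BH-01): Δ to BH-02 = (160, -205, +3.67), Δ to BH-03 = (100, 20, -0.39).
∂h/∂x = -0.0002764, ∂h/∂y = -0.01812 (det = 23700).
Flow direction (−∇h) has components (+0.0002764 E, +0.01812 N).
Azimuth = atan2(E, N) = atan2(+0.0002764, +0.01812) = 0.9° ≈ 001°.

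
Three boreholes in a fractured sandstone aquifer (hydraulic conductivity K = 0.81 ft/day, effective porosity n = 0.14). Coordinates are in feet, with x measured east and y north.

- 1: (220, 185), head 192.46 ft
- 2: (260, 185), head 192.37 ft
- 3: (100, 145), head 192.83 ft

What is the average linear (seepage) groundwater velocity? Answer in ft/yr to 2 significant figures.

7.1 ft/yr

Differences from 1: to 2 (Δx, Δy, Δh) = (40, 0, -0.09); to 3 = (-120, -40, +0.37).
Solve a·Δx + b·Δy = Δh: det = 40·(-40) − (-120)·0 = -1600.
∂h/∂x = [(-0.09)·(-40) − (+0.37)·0] / -1600 = -0.002250
∂h/∂y = [40·(+0.37) − (-120)·(-0.09)] / -1600 = -0.002500
|∇h| = √(-0.002250² + -0.002500²) = 0.003363
Seepage velocity v = K·i/n = 0.81 × 0.003363 / 0.14 = 0.01946 ft/day = 7.108 ft/yr.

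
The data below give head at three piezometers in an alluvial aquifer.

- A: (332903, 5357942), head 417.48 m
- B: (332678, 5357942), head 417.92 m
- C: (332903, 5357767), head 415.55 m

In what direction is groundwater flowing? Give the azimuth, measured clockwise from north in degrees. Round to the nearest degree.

∂h/∂x = (417.92 − 417.48) / (332678 − 332903) = -0.001956
∂h/∂y = (415.55 − 417.48) / (5357767 − 5357942) = +0.01103
Flow direction (−∇h) has components (+0.001956 E, -0.01103 N).
Azimuth = atan2(E, N) = atan2(+0.001956, -0.01103) = 169.9° ≈ 170°.

170°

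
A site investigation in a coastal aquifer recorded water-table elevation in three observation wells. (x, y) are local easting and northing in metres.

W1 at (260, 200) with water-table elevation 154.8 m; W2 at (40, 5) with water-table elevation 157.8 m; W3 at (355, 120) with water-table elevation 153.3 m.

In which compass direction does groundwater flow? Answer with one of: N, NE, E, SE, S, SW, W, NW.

E

Three-point gradient (reference W1): Δ to W2 = (-220, -195, +3.0), Δ to W3 = (95, -80, -1.5).
∂h/∂x = -0.01474, ∂h/∂y = +0.001246 (det = 36125).
Flow = −∇h = (+0.01474 east, -0.001246 north), which points east.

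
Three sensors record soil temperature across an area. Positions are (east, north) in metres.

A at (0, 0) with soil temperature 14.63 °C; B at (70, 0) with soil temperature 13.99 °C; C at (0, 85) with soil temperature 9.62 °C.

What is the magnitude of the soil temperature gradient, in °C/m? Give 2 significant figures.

0.060 °C/m

∂T/∂x = (13.99 − 14.63) / (70 − 0) = -0.009143
∂T/∂y = (9.62 − 14.63) / (85 − 0) = -0.05894
|∇f| = √(-0.009143² + -0.05894²) = 0.05964 °C/m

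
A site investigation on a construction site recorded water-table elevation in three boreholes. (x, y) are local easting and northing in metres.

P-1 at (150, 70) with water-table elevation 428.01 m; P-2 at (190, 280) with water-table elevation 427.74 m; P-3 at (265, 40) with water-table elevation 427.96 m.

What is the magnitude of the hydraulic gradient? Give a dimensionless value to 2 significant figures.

0.0014

Taking P-1 as reference: P-2−P-1 = (40, 210, -0.27); P-3−P-1 = (115, -30, -0.05).
Solve a·Δx + b·Δy = Δh: det = 40·(-30) − 115·210 = -25350.
∂h/∂x = [(-0.27)·(-30) − (-0.05)·210] / -25350 = -0.0007337
∂h/∂y = [40·(-0.05) − 115·(-0.27)] / -25350 = -0.001146
|∇h| = √(-0.0007337² + -0.001146²) = 0.001361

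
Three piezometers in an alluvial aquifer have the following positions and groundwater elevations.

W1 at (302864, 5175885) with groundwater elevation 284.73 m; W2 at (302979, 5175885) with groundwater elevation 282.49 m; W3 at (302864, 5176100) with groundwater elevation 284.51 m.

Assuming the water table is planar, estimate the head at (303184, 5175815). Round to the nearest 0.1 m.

∂h/∂x = (282.49 − 284.73) / (302979 − 302864) = -0.01948
∂h/∂y = (284.51 − 284.73) / (5176100 − 5175885) = -0.001023
h(303184, 5175815) = 284.73 + (-0.01948)·(320) + (-0.001023)·(-70) = 284.73 -6.233 +0.072 = 278.569 m.

278.6 m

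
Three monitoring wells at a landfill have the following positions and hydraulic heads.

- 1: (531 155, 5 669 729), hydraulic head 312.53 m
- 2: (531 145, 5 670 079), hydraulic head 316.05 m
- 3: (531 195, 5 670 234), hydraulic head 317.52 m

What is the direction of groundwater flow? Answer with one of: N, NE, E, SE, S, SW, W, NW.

S

With h = a·x + b·y + c and 1 as origin, the differences give:
  (-10)·a + 350·b = +3.52
  40·a + 505·b = +4.99
Eliminate b (×505 and ×350, subtract): -19050·a = 31.100 → a = ∂h/∂x = -0.001633
Back-substitute: b = ∂h/∂y = +0.01001.
Flow = −∇h = (+0.001633 east, -0.01001 north), which points south.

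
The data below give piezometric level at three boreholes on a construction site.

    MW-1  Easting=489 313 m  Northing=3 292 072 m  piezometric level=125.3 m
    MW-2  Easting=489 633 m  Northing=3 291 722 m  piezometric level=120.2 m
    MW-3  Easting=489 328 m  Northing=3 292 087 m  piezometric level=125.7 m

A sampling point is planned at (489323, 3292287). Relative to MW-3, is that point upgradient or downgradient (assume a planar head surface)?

upgradient

Taking MW-1 as reference: MW-2−MW-1 = (320, -350, -5.1); MW-3−MW-1 = (15, 15, +0.4).
Determinant of the coordinate differences = 320·15 − 15·(-350) = 10050.
∂h/∂x = [(-5.1)·15 − (+0.4)·(-350)] / 10050 = +0.006318
∂h/∂y = [320·(+0.4) − 15·(-5.1)] / 10050 = +0.02035
Head at (489323, 3292287) = 125.3 + (+0.006318)·(10) + (+0.02035)·(215) = 129.74 m.
That is higher than the 125.7 m at MW-3, so the point is upgradient.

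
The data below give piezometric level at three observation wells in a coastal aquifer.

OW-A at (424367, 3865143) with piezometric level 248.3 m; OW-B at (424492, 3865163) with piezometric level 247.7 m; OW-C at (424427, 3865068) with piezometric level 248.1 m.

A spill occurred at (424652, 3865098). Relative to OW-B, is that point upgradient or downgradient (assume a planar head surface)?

With h = a·x + b·y + c and OW-A as origin, the differences give:
  125·a + 20·b = -0.6
  60·a + (-75)·b = -0.2
Eliminate b (×(-75) and ×20, subtract): -10575·a = 49.00 → a = ∂h/∂x = -0.004634
Back-substitute: b = ∂h/∂y = -0.001040.
Head at (424652, 3865098) = 248.3 + (-0.004634)·(285) + (-0.001040)·(-45) = 247.03 m.
That is lower than the 247.7 m at OW-B, so the point is downgradient.

downgradient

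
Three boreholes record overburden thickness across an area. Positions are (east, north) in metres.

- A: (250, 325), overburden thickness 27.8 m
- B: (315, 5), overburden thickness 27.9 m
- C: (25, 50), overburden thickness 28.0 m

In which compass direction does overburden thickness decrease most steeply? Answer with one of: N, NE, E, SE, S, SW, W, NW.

NE

With d = a·x + b·y + c and A as origin, the differences give:
  65·a + (-320)·b = +0.1
  (-225)·a + (-275)·b = +0.2
Eliminate b (×(-275) and ×(-320), subtract): -89875·a = 36.50 → a = ∂d/∂x = -0.0004061
Back-substitute: b = ∂d/∂y = -0.0003950.
Steepest decrease is along −∇f = (+0.0004061 E, +0.0003950 N) → northeast.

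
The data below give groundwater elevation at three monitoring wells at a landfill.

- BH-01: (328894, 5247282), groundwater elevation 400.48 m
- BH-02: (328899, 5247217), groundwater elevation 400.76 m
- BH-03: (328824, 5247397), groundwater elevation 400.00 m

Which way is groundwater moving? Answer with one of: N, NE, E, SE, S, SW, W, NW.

With h = a·x + b·y + c and BH-01 as origin, the differences give:
  5·a + (-65)·b = +0.28
  (-70)·a + 115·b = -0.48
Eliminate b (×115 and ×(-65), subtract): -3975·a = 1.000 → a = ∂h/∂x = -0.0002516
Back-substitute: b = ∂h/∂y = -0.004327.
Flow = −∇h = (+0.0002516 east, +0.004327 north), which points north.

N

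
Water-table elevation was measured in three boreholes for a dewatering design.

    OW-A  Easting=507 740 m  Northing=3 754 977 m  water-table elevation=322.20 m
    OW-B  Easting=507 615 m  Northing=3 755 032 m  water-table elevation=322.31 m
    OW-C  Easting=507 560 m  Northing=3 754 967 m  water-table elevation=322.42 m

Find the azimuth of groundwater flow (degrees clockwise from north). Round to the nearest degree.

With h = a·x + b·y + c and OW-A as origin, the differences give:
  (-125)·a + 55·b = +0.11
  (-180)·a + (-10)·b = +0.22
Eliminate b (×(-10) and ×55, subtract): 11150·a = -13.200 → a = ∂h/∂x = -0.001184
Back-substitute: b = ∂h/∂y = -0.0006906.
Flow direction (−∇h) has components (+0.001184 E, +0.0006906 N).
Azimuth = atan2(E, N) = atan2(+0.001184, +0.0006906) = 59.7° ≈ 060°.

060°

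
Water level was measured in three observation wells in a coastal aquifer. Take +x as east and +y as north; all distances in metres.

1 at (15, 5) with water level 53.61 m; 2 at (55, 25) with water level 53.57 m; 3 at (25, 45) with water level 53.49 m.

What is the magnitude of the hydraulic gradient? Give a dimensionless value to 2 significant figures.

Taking 1 as reference: 2−1 = (40, 20, -0.04); 3−1 = (10, 40, -0.12).
Solve a·Δx + b·Δy = Δh: det = 40·40 − 10·20 = 1400.
∂h/∂x = [(-0.04)·40 − (-0.12)·20] / 1400 = +0.0005714
∂h/∂y = [40·(-0.12) − 10·(-0.04)] / 1400 = -0.003143
|∇h| = √(0.0005714² + -0.003143²) = 0.003195

0.0032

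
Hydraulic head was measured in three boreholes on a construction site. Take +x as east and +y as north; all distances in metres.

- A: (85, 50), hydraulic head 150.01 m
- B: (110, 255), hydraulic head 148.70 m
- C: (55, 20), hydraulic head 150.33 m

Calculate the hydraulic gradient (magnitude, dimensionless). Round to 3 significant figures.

0.00757

Differences from A: to B (Δx, Δy, Δh) = (25, 205, -1.31); to C = (-30, -30, +0.32).
Determinant of the coordinate differences = 25·(-30) − (-30)·205 = 5400.
∂h/∂x = [(-1.31)·(-30) − (+0.32)·205] / 5400 = -0.004870
∂h/∂y = [25·(+0.32) − (-30)·(-1.31)] / 5400 = -0.005796
|∇h| = √(-0.004870² + -0.005796²) = 0.00757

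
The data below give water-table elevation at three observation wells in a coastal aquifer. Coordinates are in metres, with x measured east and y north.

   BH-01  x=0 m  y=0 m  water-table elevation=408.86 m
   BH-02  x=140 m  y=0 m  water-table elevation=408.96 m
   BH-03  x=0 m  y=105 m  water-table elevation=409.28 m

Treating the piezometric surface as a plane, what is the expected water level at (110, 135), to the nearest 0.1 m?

∂h/∂x = (408.96 − 408.86) / (140 − 0) = +0.0007143
∂h/∂y = (409.28 − 408.86) / (105 − 0) = +0.004000
h(110, 135) = 408.86 + (+0.0007143)·(110) + (+0.004000)·(135) = 408.86 +0.079 +0.540 = 409.479 m.

409.5 m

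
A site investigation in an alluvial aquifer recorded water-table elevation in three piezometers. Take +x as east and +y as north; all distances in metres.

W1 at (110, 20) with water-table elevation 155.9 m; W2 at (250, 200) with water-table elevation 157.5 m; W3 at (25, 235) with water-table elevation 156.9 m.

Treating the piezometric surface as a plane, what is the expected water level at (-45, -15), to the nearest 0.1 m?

155.1 m

Differences from W1: to W2 (Δx, Δy, Δh) = (140, 180, +1.6); to W3 = (-85, 215, +1.0).
Determinant of the coordinate differences = 140·215 − (-85)·180 = 45400.
∂h/∂x = [(+1.6)·215 − (+1.0)·180] / 45400 = +0.003612
∂h/∂y = [140·(+1.0) − (-85)·(+1.6)] / 45400 = +0.006079
h(-45, -15) = 155.9 + (+0.003612)·(-155) + (+0.006079)·(-35) = 155.9 -0.560 -0.213 = 155.127 m.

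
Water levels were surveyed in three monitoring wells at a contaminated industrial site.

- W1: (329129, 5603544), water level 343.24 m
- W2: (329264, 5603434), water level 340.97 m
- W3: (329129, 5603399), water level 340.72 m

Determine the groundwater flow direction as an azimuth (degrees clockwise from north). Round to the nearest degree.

171°

Differences from W1: to W2 (Δx, Δy, Δh) = (135, -110, -2.27); to W3 = (0, -145, -2.52).
Solve a·Δx + b·Δy = Δh: det = 135·(-145) − 0·(-110) = -19575.
∂h/∂x = [(-2.27)·(-145) − (-2.52)·(-110)] / -19575 = -0.002654
∂h/∂y = [135·(-2.52) − 0·(-2.27)] / -19575 = +0.01738
Flow direction (−∇h) has components (+0.002654 E, -0.01738 N).
Azimuth = atan2(E, N) = atan2(+0.002654, -0.01738) = 171.3° ≈ 171°.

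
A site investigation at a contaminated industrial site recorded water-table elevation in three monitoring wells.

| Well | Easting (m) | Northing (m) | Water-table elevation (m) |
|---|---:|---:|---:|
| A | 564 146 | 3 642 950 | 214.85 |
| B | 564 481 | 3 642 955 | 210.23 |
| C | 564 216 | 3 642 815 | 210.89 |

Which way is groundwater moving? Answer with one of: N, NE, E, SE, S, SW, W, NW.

Differences from A: to B (Δx, Δy, Δh) = (335, 5, -4.62); to C = (70, -135, -3.96).
Determinant of the coordinate differences = 335·(-135) − 70·5 = -45575.
∂h/∂x = [(-4.62)·(-135) − (-3.96)·5] / -45575 = -0.01412
∂h/∂y = [335·(-3.96) − 70·(-4.62)] / -45575 = +0.02201
Flow = −∇h = (+0.01412 east, -0.02201 north), which points southeast.

SE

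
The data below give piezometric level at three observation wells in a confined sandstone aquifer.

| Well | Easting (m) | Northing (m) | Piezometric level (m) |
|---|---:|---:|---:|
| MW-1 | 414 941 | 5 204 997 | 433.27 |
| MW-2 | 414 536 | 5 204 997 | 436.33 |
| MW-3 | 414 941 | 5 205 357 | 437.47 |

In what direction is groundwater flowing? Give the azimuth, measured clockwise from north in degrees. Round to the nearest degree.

147°

∂h/∂x = (436.33 − 433.27) / (414536 − 414941) = -0.007556
∂h/∂y = (437.47 − 433.27) / (5205357 − 5204997) = +0.01167
Flow direction (−∇h) has components (+0.007556 E, -0.01167 N).
Azimuth = atan2(E, N) = atan2(+0.007556, -0.01167) = 147.1° ≈ 147°.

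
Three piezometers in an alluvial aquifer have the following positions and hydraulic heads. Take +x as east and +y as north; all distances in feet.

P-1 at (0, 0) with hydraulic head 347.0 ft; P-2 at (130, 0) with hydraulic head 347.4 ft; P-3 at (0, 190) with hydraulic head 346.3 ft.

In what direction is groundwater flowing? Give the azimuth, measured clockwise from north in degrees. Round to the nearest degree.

∂h/∂x = (347.4 − 347.0) / (130 − 0) = +0.003077
∂h/∂y = (346.3 − 347.0) / (190 − 0) = -0.003684
Flow direction (−∇h) has components (-0.003077 E, +0.003684 N).
Azimuth = atan2(E, N) = atan2(-0.003077, +0.003684) = 320.1° ≈ 320°.

320°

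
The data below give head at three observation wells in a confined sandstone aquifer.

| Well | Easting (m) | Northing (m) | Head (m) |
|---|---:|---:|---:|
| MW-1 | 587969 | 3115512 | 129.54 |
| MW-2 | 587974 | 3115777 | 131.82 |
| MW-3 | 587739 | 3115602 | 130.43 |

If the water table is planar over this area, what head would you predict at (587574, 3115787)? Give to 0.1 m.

132.1 m

With h = a·x + b·y + c and MW-1 as origin, the differences give:
  5·a + 265·b = +2.28
  (-230)·a + 90·b = +0.89
Eliminate b (×90 and ×265, subtract): 61400·a = -30.650 → a = ∂h/∂x = -0.0004992
Back-substitute: b = ∂h/∂y = +0.008613.
h(587574, 3115787) = 129.54 + (-0.0004992)·(-395) + (+0.008613)·(275) = 129.54 +0.197 +2.369 = 132.106 m.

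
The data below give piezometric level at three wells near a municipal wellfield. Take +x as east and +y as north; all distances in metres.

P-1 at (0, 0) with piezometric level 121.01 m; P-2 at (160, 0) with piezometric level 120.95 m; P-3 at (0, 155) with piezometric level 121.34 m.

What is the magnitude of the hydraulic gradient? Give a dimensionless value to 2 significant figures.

∂h/∂x = (120.95 − 121.01) / (160 − 0) = -0.0003750
∂h/∂y = (121.34 − 121.01) / (155 − 0) = +0.002129
|∇h| = √(-0.0003750² + 0.002129²) = 0.002162

0.0022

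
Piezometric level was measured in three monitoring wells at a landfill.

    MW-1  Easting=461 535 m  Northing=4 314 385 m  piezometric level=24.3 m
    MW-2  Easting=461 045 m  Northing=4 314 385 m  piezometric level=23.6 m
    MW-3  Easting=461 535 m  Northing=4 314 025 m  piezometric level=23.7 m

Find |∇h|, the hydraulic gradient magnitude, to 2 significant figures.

∂h/∂x = (23.6 − 24.3) / (461045 − 461535) = +0.001429
∂h/∂y = (23.7 − 24.3) / (4314025 − 4314385) = +0.001667
|∇h| = √(0.001429² + 0.001667²) = 0.002196

0.0022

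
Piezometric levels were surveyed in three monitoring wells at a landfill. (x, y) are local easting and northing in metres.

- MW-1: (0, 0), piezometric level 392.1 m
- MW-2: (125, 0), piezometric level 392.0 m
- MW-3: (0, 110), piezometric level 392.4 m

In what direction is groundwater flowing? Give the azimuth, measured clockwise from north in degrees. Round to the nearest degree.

164°

∂h/∂x = (392.0 − 392.1) / (125 − 0) = -0.0008000
∂h/∂y = (392.4 − 392.1) / (110 − 0) = +0.002727
Flow direction (−∇h) has components (+0.0008000 E, -0.002727 N).
Azimuth = atan2(E, N) = atan2(+0.0008000, -0.002727) = 163.7° ≈ 164°.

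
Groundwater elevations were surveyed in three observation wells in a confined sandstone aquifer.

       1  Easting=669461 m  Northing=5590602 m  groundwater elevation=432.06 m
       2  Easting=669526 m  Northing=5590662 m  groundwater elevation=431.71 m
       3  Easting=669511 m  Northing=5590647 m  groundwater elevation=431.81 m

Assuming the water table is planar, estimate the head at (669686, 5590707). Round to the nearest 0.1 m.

432.6 m

Three-point gradient (reference 1): Δ to 2 = (65, 60, -0.35), Δ to 3 = (50, 45, -0.25).
∂h/∂x = +0.01000, ∂h/∂y = -0.01667 (det = -75).
h(669686, 5590707) = 432.06 + (+0.01000)·(225) + (-0.01667)·(105) = 432.06 +2.250 -1.750 = 432.560 m.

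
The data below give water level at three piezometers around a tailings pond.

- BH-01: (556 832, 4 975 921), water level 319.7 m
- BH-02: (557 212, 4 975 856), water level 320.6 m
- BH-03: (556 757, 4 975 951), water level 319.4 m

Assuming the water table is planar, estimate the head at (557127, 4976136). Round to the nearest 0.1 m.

318.5 m

Taking BH-01 as reference: BH-02−BH-01 = (380, -65, +0.9); BH-03−BH-01 = (-75, 30, -0.3).
Solve a·Δx + b·Δy = Δh: det = 380·30 − (-75)·(-65) = 6525.
∂h/∂x = [(+0.9)·30 − (-0.3)·(-65)] / 6525 = +0.001149
∂h/∂y = [380·(-0.3) − (-75)·(+0.9)] / 6525 = -0.007126
h(557127, 4976136) = 319.7 + (+0.001149)·(295) + (-0.007126)·(215) = 319.7 +0.339 -1.532 = 318.507 m.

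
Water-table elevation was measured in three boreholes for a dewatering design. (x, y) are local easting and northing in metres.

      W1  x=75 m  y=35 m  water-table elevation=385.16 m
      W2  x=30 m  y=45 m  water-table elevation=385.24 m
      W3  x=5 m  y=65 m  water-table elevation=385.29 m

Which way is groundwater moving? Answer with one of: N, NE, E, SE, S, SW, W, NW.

Three-point gradient (reference W1): Δ to W2 = (-45, 10, +0.08), Δ to W3 = (-70, 30, +0.13).
∂h/∂x = -0.001692, ∂h/∂y = +0.0003846 (det = -650).
Flow = −∇h = (+0.001692 east, -0.0003846 north), which points east.

E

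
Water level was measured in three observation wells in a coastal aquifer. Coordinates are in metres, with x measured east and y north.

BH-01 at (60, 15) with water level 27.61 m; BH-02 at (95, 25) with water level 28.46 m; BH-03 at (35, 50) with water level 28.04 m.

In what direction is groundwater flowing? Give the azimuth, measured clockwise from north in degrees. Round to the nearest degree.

Taking BH-01 as reference: BH-02−BH-01 = (35, 10, +0.85); BH-03−BH-01 = (-25, 35, +0.43).
Solve a·Δx + b·Δy = Δh: det = 35·35 − (-25)·10 = 1475.
∂h/∂x = [(+0.85)·35 − (+0.43)·10] / 1475 = +0.01725
∂h/∂y = [35·(+0.43) − (-25)·(+0.85)] / 1475 = +0.02461
Flow direction (−∇h) has components (-0.01725 E, -0.02461 N).
Azimuth = atan2(E, N) = atan2(-0.01725, -0.02461) = 215.0° ≈ 215°.

215°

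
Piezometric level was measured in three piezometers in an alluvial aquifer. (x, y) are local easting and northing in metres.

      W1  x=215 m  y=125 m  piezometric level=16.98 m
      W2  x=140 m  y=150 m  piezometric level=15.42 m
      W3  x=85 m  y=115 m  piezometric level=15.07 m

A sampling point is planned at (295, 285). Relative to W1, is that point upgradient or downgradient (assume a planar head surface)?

downgradient

Differences from W1: to W2 (Δx, Δy, Δh) = (-75, 25, -1.56); to W3 = (-130, -10, -1.91).
Determinant of the coordinate differences = (-75)·(-10) − (-130)·25 = 4000.
∂h/∂x = [(-1.56)·(-10) − (-1.91)·25] / 4000 = +0.01584
∂h/∂y = [(-75)·(-1.91) − (-130)·(-1.56)] / 4000 = -0.01489
Head at (295, 285) = 16.98 + (+0.01584)·(80) + (-0.01489)·(160) = 15.86 m.
That is lower than the 16.98 m at W1, so the point is downgradient.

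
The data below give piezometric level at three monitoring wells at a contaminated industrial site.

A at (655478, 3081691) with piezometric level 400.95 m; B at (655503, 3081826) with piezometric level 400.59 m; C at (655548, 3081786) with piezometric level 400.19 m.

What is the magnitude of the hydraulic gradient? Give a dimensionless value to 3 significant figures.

With h = a·x + b·y + c and A as origin, the differences give:
  25·a + 135·b = -0.36
  70·a + 95·b = -0.76
Eliminate b (×95 and ×135, subtract): -7075·a = 68.400 → a = ∂h/∂x = -0.009668
Back-substitute: b = ∂h/∂y = -0.0008763.
|∇h| = √(-0.009668² + -0.0008763²) = 0.009708

0.00971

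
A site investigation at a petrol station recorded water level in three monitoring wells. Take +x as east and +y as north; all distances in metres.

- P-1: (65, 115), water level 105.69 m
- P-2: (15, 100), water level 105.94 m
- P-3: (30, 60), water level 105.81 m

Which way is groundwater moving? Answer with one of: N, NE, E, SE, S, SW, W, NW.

E

Three-point gradient (reference P-1): Δ to P-2 = (-50, -15, +0.25), Δ to P-3 = (-35, -55, +0.12).
∂h/∂x = -0.005371, ∂h/∂y = +0.001236 (det = 2225).
Flow = −∇h = (+0.005371 east, -0.001236 north), which points east.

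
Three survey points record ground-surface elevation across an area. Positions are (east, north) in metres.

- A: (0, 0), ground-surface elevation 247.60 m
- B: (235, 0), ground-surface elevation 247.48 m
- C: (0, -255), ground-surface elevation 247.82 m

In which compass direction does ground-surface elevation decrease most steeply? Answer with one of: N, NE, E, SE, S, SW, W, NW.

∂z/∂x = (247.48 − 247.60) / (235 − 0) = -0.0005106
∂z/∂y = (247.82 − 247.60) / (-255 − 0) = -0.0008627
Steepest decrease is along −∇f = (+0.0005106 E, +0.0008627 N) → northeast.

NE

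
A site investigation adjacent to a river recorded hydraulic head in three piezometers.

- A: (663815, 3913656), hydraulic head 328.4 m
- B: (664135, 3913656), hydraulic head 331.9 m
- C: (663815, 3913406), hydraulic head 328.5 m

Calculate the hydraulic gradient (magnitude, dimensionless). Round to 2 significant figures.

∂h/∂x = (331.9 − 328.4) / (664135 − 663815) = +0.01094
∂h/∂y = (328.5 − 328.4) / (3913406 − 3913656) = -0.0004000
|∇h| = √(0.01094² + -0.0004000²) = 0.01095

0.011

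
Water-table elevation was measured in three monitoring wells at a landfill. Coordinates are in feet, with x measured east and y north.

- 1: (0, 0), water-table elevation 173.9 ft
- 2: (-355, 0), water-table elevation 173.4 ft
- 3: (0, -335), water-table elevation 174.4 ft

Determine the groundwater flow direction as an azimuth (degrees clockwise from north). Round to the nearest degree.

∂h/∂x = (173.4 − 173.9) / (-355 − 0) = +0.001408
∂h/∂y = (174.4 − 173.9) / (-335 − 0) = -0.001493
Flow direction (−∇h) has components (-0.001408 E, +0.001493 N).
Azimuth = atan2(E, N) = atan2(-0.001408, +0.001493) = 316.7° ≈ 317°.

317°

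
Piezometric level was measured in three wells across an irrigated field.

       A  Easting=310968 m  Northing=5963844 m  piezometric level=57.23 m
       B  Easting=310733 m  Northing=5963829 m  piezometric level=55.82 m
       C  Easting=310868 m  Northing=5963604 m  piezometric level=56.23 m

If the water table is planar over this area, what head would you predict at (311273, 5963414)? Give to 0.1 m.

Three-point gradient (reference A): Δ to B = (-235, -15, -1.41), Δ to C = (-100, -240, -1.00).
∂h/∂x = +0.005891, ∂h/∂y = +0.001712 (det = 54900).
h(311273, 5963414) = 57.23 + (+0.005891)·(305) + (+0.001712)·(-430) = 57.23 +1.797 -0.736 = 58.290 m.

58.3 m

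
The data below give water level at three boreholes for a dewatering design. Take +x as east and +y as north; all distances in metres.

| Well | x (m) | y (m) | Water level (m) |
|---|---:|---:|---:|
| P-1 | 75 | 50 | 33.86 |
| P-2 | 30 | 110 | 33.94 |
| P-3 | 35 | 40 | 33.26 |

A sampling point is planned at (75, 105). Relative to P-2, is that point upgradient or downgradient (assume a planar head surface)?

Differences from P-1: to P-2 (Δx, Δy, Δh) = (-45, 60, +0.08); to P-3 = (-40, -10, -0.60).
Determinant of the coordinate differences = (-45)·(-10) − (-40)·60 = 2850.
∂h/∂x = [(+0.08)·(-10) − (-0.60)·60] / 2850 = +0.01235
∂h/∂y = [(-45)·(-0.60) − (-40)·(+0.08)] / 2850 = +0.01060
Head at (75, 105) = 33.86 + (+0.01235)·(0) + (+0.01060)·(55) = 34.44 m.
That is higher than the 33.94 m at P-2, so the point is upgradient.

upgradient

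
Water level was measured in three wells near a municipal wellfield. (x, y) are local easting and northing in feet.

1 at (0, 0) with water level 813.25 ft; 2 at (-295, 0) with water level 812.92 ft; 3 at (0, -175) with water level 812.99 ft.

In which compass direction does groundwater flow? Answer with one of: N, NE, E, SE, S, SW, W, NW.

SW

∂h/∂x = (812.92 − 813.25) / (-295 − 0) = +0.001119
∂h/∂y = (812.99 − 813.25) / (-175 − 0) = +0.001486
Flow = −∇h = (-0.001119 east, -0.001486 north), which points southwest.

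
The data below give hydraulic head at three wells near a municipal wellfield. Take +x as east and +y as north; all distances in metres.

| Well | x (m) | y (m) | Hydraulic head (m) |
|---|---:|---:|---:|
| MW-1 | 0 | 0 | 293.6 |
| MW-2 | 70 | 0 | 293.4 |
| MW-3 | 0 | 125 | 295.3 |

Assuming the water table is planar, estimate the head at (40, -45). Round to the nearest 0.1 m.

292.9 m

∂h/∂x = (293.4 − 293.6) / (70 − 0) = -0.002857
∂h/∂y = (295.3 − 293.6) / (125 − 0) = +0.01360
h(40, -45) = 293.6 + (-0.002857)·(40) + (+0.01360)·(-45) = 293.6 -0.114 -0.612 = 292.874 m.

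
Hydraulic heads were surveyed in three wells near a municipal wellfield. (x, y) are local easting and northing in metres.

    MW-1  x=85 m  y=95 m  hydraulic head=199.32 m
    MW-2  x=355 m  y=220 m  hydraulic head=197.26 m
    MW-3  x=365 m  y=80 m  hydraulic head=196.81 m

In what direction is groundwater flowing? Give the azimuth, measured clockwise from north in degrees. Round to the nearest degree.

106°

With h = a·x + b·y + c and MW-1 as origin, the differences give:
  270·a + 125·b = -2.06
  280·a + (-15)·b = -2.51
Eliminate b (×(-15) and ×125, subtract): -39050·a = 344.650 → a = ∂h/∂x = -0.008826
Back-substitute: b = ∂h/∂y = +0.002584.
Flow direction (−∇h) has components (+0.008826 E, -0.002584 N).
Azimuth = atan2(E, N) = atan2(+0.008826, -0.002584) = 106.3° ≈ 106°.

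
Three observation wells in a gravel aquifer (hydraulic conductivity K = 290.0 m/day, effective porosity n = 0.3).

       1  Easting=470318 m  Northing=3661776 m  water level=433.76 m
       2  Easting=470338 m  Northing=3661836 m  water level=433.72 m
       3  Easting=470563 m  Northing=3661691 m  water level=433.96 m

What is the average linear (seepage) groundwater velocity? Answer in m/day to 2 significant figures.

0.96 m/day

Differences from 1: to 2 (Δx, Δy, Δh) = (20, 60, -0.04); to 3 = (245, -85, +0.20).
Determinant of the coordinate differences = 20·(-85) − 245·60 = -16400.
∂h/∂x = [(-0.04)·(-85) − (+0.20)·60] / -16400 = +0.0005244
∂h/∂y = [20·(+0.20) − 245·(-0.04)] / -16400 = -0.0008415
|∇h| = √(0.0005244² + -0.0008415²) = 0.0009915
Seepage velocity v = K·i/n = 290.0 × 0.0009915 / 0.3 = 0.9585 m/day.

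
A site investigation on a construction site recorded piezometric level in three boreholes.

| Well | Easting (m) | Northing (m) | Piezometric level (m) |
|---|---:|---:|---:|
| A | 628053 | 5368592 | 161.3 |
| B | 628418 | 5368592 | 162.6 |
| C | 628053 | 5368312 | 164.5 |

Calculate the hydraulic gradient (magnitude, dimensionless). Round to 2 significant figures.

0.012

∂h/∂x = (162.6 − 161.3) / (628418 − 628053) = +0.003562
∂h/∂y = (164.5 − 161.3) / (5368312 − 5368592) = -0.01143
|∇h| = √(0.003562² + -0.01143²) = 0.01197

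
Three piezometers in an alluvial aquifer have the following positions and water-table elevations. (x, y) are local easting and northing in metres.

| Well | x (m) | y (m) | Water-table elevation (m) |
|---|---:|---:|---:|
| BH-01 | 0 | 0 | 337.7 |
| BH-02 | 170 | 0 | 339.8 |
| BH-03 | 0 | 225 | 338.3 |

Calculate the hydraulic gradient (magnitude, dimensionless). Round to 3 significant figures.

∂h/∂x = (339.8 − 337.7) / (170 − 0) = +0.01235
∂h/∂y = (338.3 − 337.7) / (225 − 0) = +0.002667
|∇h| = √(0.01235² + 0.002667²) = 0.01263

0.0126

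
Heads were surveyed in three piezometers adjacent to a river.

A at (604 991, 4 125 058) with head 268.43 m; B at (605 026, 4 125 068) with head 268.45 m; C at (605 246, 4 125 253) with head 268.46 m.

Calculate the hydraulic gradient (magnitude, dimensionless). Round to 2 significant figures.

With h = a·x + b·y + c and A as origin, the differences give:
  35·a + 10·b = +0.02
  255·a + 195·b = +0.03
Eliminate b (×195 and ×10, subtract): 4275·a = 3.600 → a = ∂h/∂x = +0.0008421
Back-substitute: b = ∂h/∂y = -0.0009474.
|∇h| = √(0.0008421² + -0.0009474²) = 0.001268

0.0013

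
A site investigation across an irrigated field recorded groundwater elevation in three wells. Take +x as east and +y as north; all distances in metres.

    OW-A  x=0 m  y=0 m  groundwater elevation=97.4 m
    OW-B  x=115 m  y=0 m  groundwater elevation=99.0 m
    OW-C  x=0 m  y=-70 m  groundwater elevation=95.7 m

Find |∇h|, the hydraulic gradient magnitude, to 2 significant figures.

∂h/∂x = (99.0 − 97.4) / (115 − 0) = +0.01391
∂h/∂y = (95.7 − 97.4) / (-70 − 0) = +0.02429
|∇h| = √(0.01391² + 0.02429²) = 0.02799

0.028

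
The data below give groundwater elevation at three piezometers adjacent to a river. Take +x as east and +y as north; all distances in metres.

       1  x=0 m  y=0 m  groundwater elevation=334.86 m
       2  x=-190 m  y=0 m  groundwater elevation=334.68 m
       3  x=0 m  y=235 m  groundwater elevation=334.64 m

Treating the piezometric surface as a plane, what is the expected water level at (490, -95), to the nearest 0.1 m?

∂h/∂x = (334.68 − 334.86) / (-190 − 0) = +0.0009474
∂h/∂y = (334.64 − 334.86) / (235 − 0) = -0.0009362
h(490, -95) = 334.86 + (+0.0009474)·(490) + (-0.0009362)·(-95) = 334.86 +0.464 +0.089 = 335.413 m.

335.4 m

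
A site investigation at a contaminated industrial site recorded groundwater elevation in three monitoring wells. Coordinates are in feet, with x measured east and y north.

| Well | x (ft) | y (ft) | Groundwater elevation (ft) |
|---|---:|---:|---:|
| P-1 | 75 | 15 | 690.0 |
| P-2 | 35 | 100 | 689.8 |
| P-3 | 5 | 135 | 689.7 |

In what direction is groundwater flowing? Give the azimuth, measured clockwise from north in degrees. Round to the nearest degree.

With h = a·x + b·y + c and P-1 as origin, the differences give:
  (-40)·a + 85·b = -0.2
  (-70)·a + 120·b = -0.3
Eliminate b (×120 and ×85, subtract): 1150·a = 1.50 → a = ∂h/∂x = +0.001304
Back-substitute: b = ∂h/∂y = -0.001739.
Flow direction (−∇h) has components (-0.001304 E, +0.001739 N).
Azimuth = atan2(E, N) = atan2(-0.001304, +0.001739) = 323.1° ≈ 323°.

323°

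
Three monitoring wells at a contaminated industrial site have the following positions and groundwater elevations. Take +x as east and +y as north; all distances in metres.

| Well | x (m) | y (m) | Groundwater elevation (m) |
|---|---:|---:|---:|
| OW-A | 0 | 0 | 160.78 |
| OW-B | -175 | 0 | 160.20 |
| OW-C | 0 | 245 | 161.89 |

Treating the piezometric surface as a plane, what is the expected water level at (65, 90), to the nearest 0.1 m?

∂h/∂x = (160.20 − 160.78) / (-175 − 0) = +0.003314
∂h/∂y = (161.89 − 160.78) / (245 − 0) = +0.004531
h(65, 90) = 160.78 + (+0.003314)·(65) + (+0.004531)·(90) = 160.78 +0.215 +0.408 = 161.403 m.

161.4 m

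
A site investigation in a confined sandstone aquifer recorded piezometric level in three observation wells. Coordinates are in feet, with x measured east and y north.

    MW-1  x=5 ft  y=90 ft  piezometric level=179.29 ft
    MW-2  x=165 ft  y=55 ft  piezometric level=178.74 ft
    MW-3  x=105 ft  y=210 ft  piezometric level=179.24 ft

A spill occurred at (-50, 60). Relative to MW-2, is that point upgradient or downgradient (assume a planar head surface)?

Taking MW-1 as reference: MW-2−MW-1 = (160, -35, -0.55); MW-3−MW-1 = (100, 120, -0.05).
Solve a·Δx + b·Δy = Δh: det = 160·120 − 100·(-35) = 22700.
∂h/∂x = [(-0.55)·120 − (-0.05)·(-35)] / 22700 = -0.002985
∂h/∂y = [160·(-0.05) − 100·(-0.55)] / 22700 = +0.002070
Head at (-50, 60) = 179.29 + (-0.002985)·(-55) + (+0.002070)·(-30) = 179.39 ft.
That is higher than the 178.74 ft at MW-2, so the point is upgradient.

upgradient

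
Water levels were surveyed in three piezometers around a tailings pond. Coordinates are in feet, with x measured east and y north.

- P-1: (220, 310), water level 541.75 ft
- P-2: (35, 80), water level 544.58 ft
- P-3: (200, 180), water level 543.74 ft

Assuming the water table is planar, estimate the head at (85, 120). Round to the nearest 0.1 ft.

544.2 ft

With h = a·x + b·y + c and P-1 as origin, the differences give:
  (-185)·a + (-230)·b = +2.83
  (-20)·a + (-130)·b = +1.99
Eliminate b (×(-130) and ×(-230), subtract): 19450·a = 89.800 → a = ∂h/∂x = +0.004617
Back-substitute: b = ∂h/∂y = -0.01602.
h(85, 120) = 541.75 + (+0.004617)·(-135) + (-0.01602)·(-190) = 541.75 -0.623 +3.043 = 544.170 ft.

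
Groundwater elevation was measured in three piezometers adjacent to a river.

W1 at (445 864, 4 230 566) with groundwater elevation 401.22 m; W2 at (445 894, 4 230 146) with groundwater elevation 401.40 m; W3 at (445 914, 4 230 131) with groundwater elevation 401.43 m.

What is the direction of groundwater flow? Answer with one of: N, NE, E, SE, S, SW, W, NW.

W

With h = a·x + b·y + c and W1 as origin, the differences give:
  30·a + (-420)·b = +0.18
  50·a + (-435)·b = +0.21
Eliminate b (×(-435) and ×(-420), subtract): 7950·a = 9.900 → a = ∂h/∂x = +0.001245
Back-substitute: b = ∂h/∂y = -0.0003396.
Flow = −∇h = (-0.001245 east, +0.0003396 north), which points west.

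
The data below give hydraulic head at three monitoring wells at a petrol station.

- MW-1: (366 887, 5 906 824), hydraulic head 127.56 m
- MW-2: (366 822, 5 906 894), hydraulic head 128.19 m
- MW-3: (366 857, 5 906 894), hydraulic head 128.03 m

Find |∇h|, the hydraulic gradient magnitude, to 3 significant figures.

Differences from MW-1: to MW-2 (Δx, Δy, Δh) = (-65, 70, +0.63); to MW-3 = (-30, 70, +0.47).
Solve a·Δx + b·Δy = Δh: det = (-65)·70 − (-30)·70 = -2450.
∂h/∂x = [(+0.63)·70 − (+0.47)·70] / -2450 = -0.004571
∂h/∂y = [(-65)·(+0.47) − (-30)·(+0.63)] / -2450 = +0.004755
|∇h| = √(-0.004571² + 0.004755²) = 0.006596

0.00660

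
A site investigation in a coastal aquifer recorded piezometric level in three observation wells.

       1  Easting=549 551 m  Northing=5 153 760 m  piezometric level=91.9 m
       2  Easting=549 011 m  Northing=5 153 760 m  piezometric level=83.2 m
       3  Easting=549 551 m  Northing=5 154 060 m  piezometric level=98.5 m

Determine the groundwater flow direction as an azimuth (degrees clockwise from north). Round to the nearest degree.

∂h/∂x = (83.2 − 91.9) / (549011 − 549551) = +0.01611
∂h/∂y = (98.5 − 91.9) / (5154060 − 5153760) = +0.02200
Flow direction (−∇h) has components (-0.01611 E, -0.02200 N).
Azimuth = atan2(E, N) = atan2(-0.01611, -0.02200) = 216.2° ≈ 216°.

216°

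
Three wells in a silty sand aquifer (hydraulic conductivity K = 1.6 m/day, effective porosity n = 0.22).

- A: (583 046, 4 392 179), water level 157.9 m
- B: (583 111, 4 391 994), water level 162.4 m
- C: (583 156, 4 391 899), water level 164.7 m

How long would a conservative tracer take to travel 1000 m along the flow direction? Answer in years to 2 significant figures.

With h = a·x + b·y + c and A as origin, the differences give:
  65·a + (-185)·b = +4.5
  110·a + (-280)·b = +6.8
Eliminate b (×(-280) and ×(-185), subtract): 2150·a = -2.00 → a = ∂h/∂x = -0.0009302
Back-substitute: b = ∂h/∂y = -0.02465.
|∇h| = √(-0.0009302² + -0.02465²) = 0.02467
Seepage velocity v = K·i/n = 1.6 × 0.02467 / 0.22 = 0.1794 m/day.
t = 1000 / 0.1794 = 5574 days = 15.3 years.

15 years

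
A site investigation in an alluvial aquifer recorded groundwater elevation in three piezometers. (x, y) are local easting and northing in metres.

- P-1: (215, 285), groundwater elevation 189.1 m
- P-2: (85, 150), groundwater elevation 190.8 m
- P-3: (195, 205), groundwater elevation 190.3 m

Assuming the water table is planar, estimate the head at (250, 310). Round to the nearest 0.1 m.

Differences from P-1: to P-2 (Δx, Δy, Δh) = (-130, -135, +1.7); to P-3 = (-20, -80, +1.2).
Solve a·Δx + b·Δy = Δh: det = (-130)·(-80) − (-20)·(-135) = 7700.
∂h/∂x = [(+1.7)·(-80) − (+1.2)·(-135)] / 7700 = +0.003377
∂h/∂y = [(-130)·(+1.2) − (-20)·(+1.7)] / 7700 = -0.01584
h(250, 310) = 189.1 + (+0.003377)·(35) + (-0.01584)·(25) = 189.1 +0.118 -0.396 = 188.822 m.

188.8 m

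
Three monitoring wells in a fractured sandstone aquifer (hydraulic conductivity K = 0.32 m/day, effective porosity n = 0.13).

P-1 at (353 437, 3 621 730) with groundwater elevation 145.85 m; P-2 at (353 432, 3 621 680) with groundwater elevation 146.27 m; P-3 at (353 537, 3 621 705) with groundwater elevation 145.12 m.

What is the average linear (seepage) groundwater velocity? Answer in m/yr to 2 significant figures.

With h = a·x + b·y + c and P-1 as origin, the differences give:
  (-5)·a + (-50)·b = +0.42
  100·a + (-25)·b = -0.73
Eliminate b (×(-25) and ×(-50), subtract): 5125·a = -47.000 → a = ∂h/∂x = -0.009171
Back-substitute: b = ∂h/∂y = -0.007483.
|∇h| = √(-0.009171² + -0.007483²) = 0.01184
Seepage velocity v = K·i/n = 0.32 × 0.01184 / 0.13 = 0.02914 m/day = 10.64 m/yr.

11 m/yr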